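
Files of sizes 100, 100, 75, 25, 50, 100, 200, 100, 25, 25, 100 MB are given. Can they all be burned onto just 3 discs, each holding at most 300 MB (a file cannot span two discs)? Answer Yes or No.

A valid assignment using 3 discs:
  disc 1: 200 + 100 = 300
  disc 2: 100 + 100 + 100 = 300
  disc 3: 100 + 75 + 50 + 25 + 25 + 25 = 300
Every load is within 300 MB, so 3 discs suffice.

Yes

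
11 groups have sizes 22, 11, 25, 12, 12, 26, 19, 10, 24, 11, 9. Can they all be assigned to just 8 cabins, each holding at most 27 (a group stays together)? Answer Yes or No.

A valid assignment using 8 cabins:
  cabin 1: 26 = 26
  cabin 2: 25 = 25
  cabin 3: 24 = 24
  cabin 4: 22 = 22
  cabin 5: 19 = 19
  cabin 6: 12 + 12 = 24
  cabin 7: 11 + 11 = 22
  cabin 8: 10 + 9 = 19
Every load is within 27, so 8 cabins suffice.

Yes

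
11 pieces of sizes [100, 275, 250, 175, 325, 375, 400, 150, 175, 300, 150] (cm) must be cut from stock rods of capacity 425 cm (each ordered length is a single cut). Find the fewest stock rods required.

7

Total = 400 + 375 + 325 + 300 + 275 + 250 + 175 + 175 + 150 + 150 + 100 = 2675 cm.
Lower bound: ⌈2675/425⌉ = 7 stock rods.
A packing using 7 stock rods:
  stock rod 1: 400 = 400
  stock rod 2: 375 = 375
  stock rod 3: 325 + 100 = 425
  stock rod 4: 300 = 300
  stock rod 5: 275 + 150 = 425
  stock rod 6: 250 + 175 = 425
  stock rod 7: 175 + 150 = 325
This matches the lower bound, so 7 is optimal.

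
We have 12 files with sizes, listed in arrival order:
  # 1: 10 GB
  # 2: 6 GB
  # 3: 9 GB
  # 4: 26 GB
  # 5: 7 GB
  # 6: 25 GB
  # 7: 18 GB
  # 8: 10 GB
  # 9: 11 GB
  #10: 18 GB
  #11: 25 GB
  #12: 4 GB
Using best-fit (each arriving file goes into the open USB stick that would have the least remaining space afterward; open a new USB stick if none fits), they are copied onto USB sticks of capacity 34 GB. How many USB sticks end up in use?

6

  10 → USB stick 1 (new)  [load 10/34]
  6 → USB stick 1  [load 16/34]
  9 → USB stick 1  [load 25/34]
  26 → USB stick 2 (new)  [load 26/34]
  7 → USB stick 2  [load 33/34]
  25 → USB stick 3 (new)  [load 25/34]
  18 → USB stick 4 (new)  [load 18/34]
  10 → USB stick 4  [load 28/34]
  11 → USB stick 5 (new)  [load 11/34]
  18 → USB stick 5  [load 29/34]
  25 → USB stick 6 (new)  [load 25/34]
  4 → USB stick 5  [load 33/34]
6 USB sticks opened.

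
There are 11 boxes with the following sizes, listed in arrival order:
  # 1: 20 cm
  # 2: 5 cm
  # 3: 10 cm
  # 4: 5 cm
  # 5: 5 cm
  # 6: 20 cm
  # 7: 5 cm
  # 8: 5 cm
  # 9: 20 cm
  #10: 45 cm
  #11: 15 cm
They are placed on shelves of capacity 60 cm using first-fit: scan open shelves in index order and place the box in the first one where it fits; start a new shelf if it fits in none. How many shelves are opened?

  20 → shelf 1 (new)  [load 20/60]
  5 → shelf 1  [load 25/60]
  10 → shelf 1  [load 35/60]
  5 → shelf 1  [load 40/60]
  5 → shelf 1  [load 45/60]
  20 → shelf 2 (new)  [load 20/60]
  5 → shelf 1  [load 50/60]
  5 → shelf 1  [load 55/60]
  20 → shelf 2  [load 40/60]
  45 → shelf 3 (new)  [load 45/60]
  15 → shelf 2  [load 55/60]
3 shelves opened.

3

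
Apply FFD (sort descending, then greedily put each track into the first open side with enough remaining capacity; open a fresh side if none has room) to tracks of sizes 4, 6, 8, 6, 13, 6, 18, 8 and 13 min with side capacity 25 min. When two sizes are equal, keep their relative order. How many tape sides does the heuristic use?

4

Sorted descending: 18, 13, 13, 8, 8, 6, 6, 6, 4.
  18 → side 1 (new)  [load 18/25]
  13 → side 2 (new)  [load 13/25]
  13 → side 3 (new)  [load 13/25]
  8 → side 2  [load 21/25]
  8 → side 3  [load 21/25]
  6 → side 1  [load 24/25]
  6 → side 4 (new)  [load 6/25]
  6 → side 4  [load 12/25]
  4 → side 2  [load 25/25]
4 tape sides opened.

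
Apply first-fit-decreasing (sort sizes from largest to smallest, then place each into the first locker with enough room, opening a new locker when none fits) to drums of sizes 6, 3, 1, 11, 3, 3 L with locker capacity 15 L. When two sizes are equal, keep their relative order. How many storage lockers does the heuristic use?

2

Sorted descending: 11, 6, 3, 3, 3, 1.
  11 → locker 1 (new)  [load 11/15]
  6 → locker 2 (new)  [load 6/15]
  3 → locker 1  [load 14/15]
  3 → locker 2  [load 9/15]
  3 → locker 2  [load 12/15]
  1 → locker 1  [load 15/15]
2 storage lockers opened.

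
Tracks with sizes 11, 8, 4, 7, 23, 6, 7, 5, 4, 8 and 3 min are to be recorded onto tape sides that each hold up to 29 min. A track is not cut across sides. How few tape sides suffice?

3

Total = 23 + 11 + 8 + 8 + 7 + 7 + 6 + 5 + 4 + 4 + 3 = 86 min.
Lower bound: ⌈86/29⌉ = 3 tape sides.
A packing using 3 tape sides:
  side 1: 23 + 6 = 29
  side 2: 11 + 8 + 7 + 3 = 29
  side 3: 8 + 7 + 5 + 4 + 4 = 28
This matches the lower bound, so 3 is optimal.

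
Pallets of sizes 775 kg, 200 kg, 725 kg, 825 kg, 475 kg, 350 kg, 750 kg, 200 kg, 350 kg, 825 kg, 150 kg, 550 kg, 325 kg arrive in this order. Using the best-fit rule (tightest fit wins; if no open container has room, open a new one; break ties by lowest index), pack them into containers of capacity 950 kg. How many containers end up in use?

  775 → container 1 (new)  [load 775/950]
  200 → container 2 (new)  [load 200/950]
  725 → container 2  [load 925/950]
  825 → container 3 (new)  [load 825/950]
  475 → container 4 (new)  [load 475/950]
  350 → container 4  [load 825/950]
  750 → container 5 (new)  [load 750/950]
  200 → container 5  [load 950/950]
  350 → container 6 (new)  [load 350/950]
  825 → container 7 (new)  [load 825/950]
  150 → container 1  [load 925/950]
  550 → container 6  [load 900/950]
  325 → container 8 (new)  [load 325/950]
8 containers opened.

8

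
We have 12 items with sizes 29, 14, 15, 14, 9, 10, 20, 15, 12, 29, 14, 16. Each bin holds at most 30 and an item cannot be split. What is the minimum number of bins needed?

7

Total = 29 + 29 + 20 + 16 + 15 + 15 + 14 + 14 + 14 + 12 + 10 + 9 = 197.
Lower bound: ⌈197/30⌉ = 7 bins.
A packing using 7 bins:
  bin 1: 29 = 29
  bin 2: 29 = 29
  bin 3: 20 + 10 = 30
  bin 4: 16 + 14 = 30
  bin 5: 15 + 15 = 30
  bin 6: 14 + 14 = 28
  bin 7: 12 + 9 = 21
This matches the lower bound, so 7 is optimal.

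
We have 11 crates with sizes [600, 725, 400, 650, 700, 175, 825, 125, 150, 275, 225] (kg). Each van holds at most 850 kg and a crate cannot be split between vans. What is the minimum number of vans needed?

6

Total = 825 + 725 + 700 + 650 + 600 + 400 + 275 + 225 + 175 + 150 + 125 = 4850 kg.
Lower bound: ⌈4850/850⌉ = 6 vans.
A packing using 6 vans:
  van 1: 825 = 825
  van 2: 725 + 125 = 850
  van 3: 700 + 150 = 850
  van 4: 650 + 175 = 825
  van 5: 600 + 225 = 825
  van 6: 400 + 275 = 675
This matches the lower bound, so 6 is optimal.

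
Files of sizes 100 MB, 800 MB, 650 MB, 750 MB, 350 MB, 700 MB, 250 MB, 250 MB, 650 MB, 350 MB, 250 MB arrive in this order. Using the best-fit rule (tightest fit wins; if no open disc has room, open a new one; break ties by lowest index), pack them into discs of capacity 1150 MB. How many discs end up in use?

  100 → disc 1 (new)  [load 100/1150]
  800 → disc 1  [load 900/1150]
  650 → disc 2 (new)  [load 650/1150]
  750 → disc 3 (new)  [load 750/1150]
  350 → disc 3  [load 1100/1150]
  700 → disc 4 (new)  [load 700/1150]
  250 → disc 1  [load 1150/1150]
  250 → disc 4  [load 950/1150]
  650 → disc 5 (new)  [load 650/1150]
  350 → disc 2  [load 1000/1150]
  250 → disc 5  [load 900/1150]
5 discs opened.

5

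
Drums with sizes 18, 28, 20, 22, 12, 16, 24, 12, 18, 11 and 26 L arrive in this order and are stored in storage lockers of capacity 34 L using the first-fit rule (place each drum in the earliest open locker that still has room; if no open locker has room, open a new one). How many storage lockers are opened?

  18 → locker 1 (new)  [load 18/34]
  28 → locker 2 (new)  [load 28/34]
  20 → locker 3 (new)  [load 20/34]
  22 → locker 4 (new)  [load 22/34]
  12 → locker 1  [load 30/34]
  16 → locker 5 (new)  [load 16/34]
  24 → locker 6 (new)  [load 24/34]
  12 → locker 3  [load 32/34]
  18 → locker 5  [load 34/34]
  11 → locker 4  [load 33/34]
  26 → locker 7 (new)  [load 26/34]
7 storage lockers opened.

7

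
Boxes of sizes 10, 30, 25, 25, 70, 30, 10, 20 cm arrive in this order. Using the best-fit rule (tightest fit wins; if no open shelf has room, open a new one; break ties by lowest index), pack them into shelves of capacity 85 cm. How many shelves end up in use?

  10 → shelf 1 (new)  [load 10/85]
  30 → shelf 1  [load 40/85]
  25 → shelf 1  [load 65/85]
  25 → shelf 2 (new)  [load 25/85]
  70 → shelf 3 (new)  [load 70/85]
  30 → shelf 2  [load 55/85]
  10 → shelf 3  [load 80/85]
  20 → shelf 1  [load 85/85]
3 shelves opened.

3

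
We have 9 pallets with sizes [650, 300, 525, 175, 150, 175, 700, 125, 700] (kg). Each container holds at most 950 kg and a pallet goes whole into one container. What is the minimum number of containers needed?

4

Total = 700 + 700 + 650 + 525 + 300 + 175 + 175 + 150 + 125 = 3500 kg.
Lower bound: ⌈3500/950⌉ = 4 containers.
A packing using 4 containers:
  container 1: 700 + 175 = 875
  container 2: 700 + 175 = 875
  container 3: 650 + 300 = 950
  container 4: 525 + 150 + 125 = 800
This matches the lower bound, so 4 is optimal.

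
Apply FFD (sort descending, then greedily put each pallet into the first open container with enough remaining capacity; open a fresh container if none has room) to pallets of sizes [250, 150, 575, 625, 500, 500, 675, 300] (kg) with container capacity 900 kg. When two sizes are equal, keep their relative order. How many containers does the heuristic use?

5

Sorted descending: 675, 625, 575, 500, 500, 300, 250, 150.
  675 → container 1 (new)  [load 675/900]
  625 → container 2 (new)  [load 625/900]
  575 → container 3 (new)  [load 575/900]
  500 → container 4 (new)  [load 500/900]
  500 → container 5 (new)  [load 500/900]
  300 → container 3  [load 875/900]
  250 → container 2  [load 875/900]
  150 → container 1  [load 825/900]
5 containers opened.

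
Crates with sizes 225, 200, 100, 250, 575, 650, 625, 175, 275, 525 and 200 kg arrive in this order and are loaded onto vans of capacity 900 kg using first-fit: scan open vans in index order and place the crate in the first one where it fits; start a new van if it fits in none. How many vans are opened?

  225 → van 1 (new)  [load 225/900]
  200 → van 1  [load 425/900]
  100 → van 1  [load 525/900]
  250 → van 1  [load 775/900]
  575 → van 2 (new)  [load 575/900]
  650 → van 3 (new)  [load 650/900]
  625 → van 4 (new)  [load 625/900]
  175 → van 2  [load 750/900]
  275 → van 4  [load 900/900]
  525 → van 5 (new)  [load 525/900]
  200 → van 3  [load 850/900]
5 vans opened.

5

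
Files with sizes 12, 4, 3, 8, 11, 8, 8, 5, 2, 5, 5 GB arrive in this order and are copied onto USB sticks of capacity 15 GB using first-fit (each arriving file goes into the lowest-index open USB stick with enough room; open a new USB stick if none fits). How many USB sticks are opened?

  12 → USB stick 1 (new)  [load 12/15]
  4 → USB stick 2 (new)  [load 4/15]
  3 → USB stick 1  [load 15/15]
  8 → USB stick 2  [load 12/15]
  11 → USB stick 3 (new)  [load 11/15]
  8 → USB stick 4 (new)  [load 8/15]
  8 → USB stick 5 (new)  [load 8/15]
  5 → USB stick 4  [load 13/15]
  2 → USB stick 2  [load 14/15]
  5 → USB stick 5  [load 13/15]
  5 → USB stick 6 (new)  [load 5/15]
6 USB sticks opened.

6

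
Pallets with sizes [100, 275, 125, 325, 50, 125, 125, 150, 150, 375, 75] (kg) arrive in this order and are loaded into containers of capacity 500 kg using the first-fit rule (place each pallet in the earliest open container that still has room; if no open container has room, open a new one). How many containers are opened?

  100 → container 1 (new)  [load 100/500]
  275 → container 1  [load 375/500]
  125 → container 1  [load 500/500]
  325 → container 2 (new)  [load 325/500]
  50 → container 2  [load 375/500]
  125 → container 2  [load 500/500]
  125 → container 3 (new)  [load 125/500]
  150 → container 3  [load 275/500]
  150 → container 3  [load 425/500]
  375 → container 4 (new)  [load 375/500]
  75 → container 3  [load 500/500]
4 containers opened.

4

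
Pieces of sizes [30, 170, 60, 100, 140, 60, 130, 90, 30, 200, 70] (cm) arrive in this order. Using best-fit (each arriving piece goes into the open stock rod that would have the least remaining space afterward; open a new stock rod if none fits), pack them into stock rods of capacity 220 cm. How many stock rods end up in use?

6

  30 → stock rod 1 (new)  [load 30/220]
  170 → stock rod 1  [load 200/220]
  60 → stock rod 2 (new)  [load 60/220]
  100 → stock rod 2  [load 160/220]
  140 → stock rod 3 (new)  [load 140/220]
  60 → stock rod 2  [load 220/220]
  130 → stock rod 4 (new)  [load 130/220]
  90 → stock rod 4  [load 220/220]
  30 → stock rod 3  [load 170/220]
  200 → stock rod 5 (new)  [load 200/220]
  70 → stock rod 6 (new)  [load 70/220]
6 stock rods opened.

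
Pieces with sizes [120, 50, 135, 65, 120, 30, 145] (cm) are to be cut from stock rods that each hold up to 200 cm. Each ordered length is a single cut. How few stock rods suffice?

4

Total = 145 + 135 + 120 + 120 + 65 + 50 + 30 = 665 cm.
Lower bound: ⌈665/200⌉ = 4 stock rods.
A packing using 4 stock rods:
  stock rod 1: 145 + 50 = 195
  stock rod 2: 135 + 65 = 200
  stock rod 3: 120 + 30 = 150
  stock rod 4: 120 = 120
This matches the lower bound, so 4 is optimal.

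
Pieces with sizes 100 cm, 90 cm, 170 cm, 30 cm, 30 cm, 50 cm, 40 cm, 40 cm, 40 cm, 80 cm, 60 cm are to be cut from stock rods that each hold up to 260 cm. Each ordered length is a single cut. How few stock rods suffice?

3

Total = 170 + 100 + 90 + 80 + 60 + 50 + 40 + 40 + 40 + 30 + 30 = 730 cm.
Lower bound: ⌈730/260⌉ = 3 stock rods.
A packing using 3 stock rods:
  stock rod 1: 170 + 90 = 260
  stock rod 2: 100 + 80 + 60 = 240
  stock rod 3: 50 + 40 + 40 + 40 + 30 + 30 = 230
This matches the lower bound, so 3 is optimal.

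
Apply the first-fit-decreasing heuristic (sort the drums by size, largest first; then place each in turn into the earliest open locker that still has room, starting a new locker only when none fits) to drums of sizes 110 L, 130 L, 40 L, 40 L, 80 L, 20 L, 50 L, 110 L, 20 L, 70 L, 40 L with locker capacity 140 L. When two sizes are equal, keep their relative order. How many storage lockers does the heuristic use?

6

Sorted descending: 130, 110, 110, 80, 70, 50, 40, 40, 40, 20, 20.
  130 → locker 1 (new)  [load 130/140]
  110 → locker 2 (new)  [load 110/140]
  110 → locker 3 (new)  [load 110/140]
  80 → locker 4 (new)  [load 80/140]
  70 → locker 5 (new)  [load 70/140]
  50 → locker 4  [load 130/140]
  40 → locker 5  [load 110/140]
  40 → locker 6 (new)  [load 40/140]
  40 → locker 6  [load 80/140]
  20 → locker 2  [load 130/140]
  20 → locker 3  [load 130/140]
6 storage lockers opened.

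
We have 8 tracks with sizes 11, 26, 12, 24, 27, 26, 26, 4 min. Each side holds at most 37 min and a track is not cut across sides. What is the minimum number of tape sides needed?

Total = 27 + 26 + 26 + 26 + 24 + 12 + 11 + 4 = 156 min.
Lower bound: ⌈156/37⌉ = 5 tape sides.
A packing using 5 tape sides:
  side 1: 27 + 4 = 31
  side 2: 26 + 11 = 37
  side 3: 26 = 26
  side 4: 26 = 26
  side 5: 24 + 12 = 36
This matches the lower bound, so 5 is optimal.

5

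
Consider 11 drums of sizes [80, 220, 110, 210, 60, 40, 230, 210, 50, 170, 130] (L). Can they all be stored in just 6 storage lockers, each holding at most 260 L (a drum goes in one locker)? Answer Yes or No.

Total = 1510 L; ⌈1510/260⌉ = 6.
The bound of 6 does not rule out 6, but exhaustive search shows no assignment into 6 storage lockers of capacity 260 L exists — the minimum is 7.

No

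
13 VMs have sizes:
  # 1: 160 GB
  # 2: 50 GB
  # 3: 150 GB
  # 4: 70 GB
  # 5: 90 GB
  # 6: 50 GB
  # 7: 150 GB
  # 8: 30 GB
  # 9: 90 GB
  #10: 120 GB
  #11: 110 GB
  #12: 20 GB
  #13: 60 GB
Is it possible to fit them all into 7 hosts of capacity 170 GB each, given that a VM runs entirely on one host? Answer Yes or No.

Yes

A valid assignment using 7 hosts:
  host 1: 160 = 160
  host 2: 150 + 20 = 170
  host 3: 150 = 150
  host 4: 120 + 50 = 170
  host 5: 110 + 60 = 170
  host 6: 90 + 70 = 160
  host 7: 90 + 50 + 30 = 170
Every load is within 170 GB, so 7 hosts suffice.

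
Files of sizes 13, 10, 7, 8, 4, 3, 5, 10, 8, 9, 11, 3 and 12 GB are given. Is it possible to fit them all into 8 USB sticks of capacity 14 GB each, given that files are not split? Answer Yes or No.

No

Total = 103 GB; ⌈103/14⌉ = 8.
The bound of 8 does not rule out 8, but exhaustive search shows no assignment into 8 USB sticks of capacity 14 GB exists — the minimum is 9.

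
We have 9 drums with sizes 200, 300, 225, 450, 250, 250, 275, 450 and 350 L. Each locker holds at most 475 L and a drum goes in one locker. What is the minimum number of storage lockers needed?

Total = 450 + 450 + 350 + 300 + 275 + 250 + 250 + 225 + 200 = 2750 L.
Lower bound: ⌈2750/475⌉ = 6 storage lockers.
Also, 7 drums each exceed 475/2 L, and no two of those can share a locker, so at least 7 storage lockers are needed.
A packing using 7 storage lockers:
  locker 1: 450 = 450
  locker 2: 450 = 450
  locker 3: 350 = 350
  locker 4: 300 = 300
  locker 5: 275 + 200 = 475
  locker 6: 250 + 225 = 475
  locker 7: 250 = 250
This matches the lower bound, so 7 is optimal.

7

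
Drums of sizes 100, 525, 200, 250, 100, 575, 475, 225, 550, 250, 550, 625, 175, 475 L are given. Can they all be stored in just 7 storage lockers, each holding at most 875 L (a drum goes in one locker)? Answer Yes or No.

Yes

A valid assignment using 7 storage lockers:
  locker 1: 625 + 250 = 875
  locker 2: 575 + 250 = 825
  locker 3: 550 + 225 + 100 = 875
  locker 4: 550 + 200 + 100 = 850
  locker 5: 525 + 175 = 700
  locker 6: 475 = 475
  locker 7: 475 = 475
Every load is within 875 L, so 7 storage lockers suffice.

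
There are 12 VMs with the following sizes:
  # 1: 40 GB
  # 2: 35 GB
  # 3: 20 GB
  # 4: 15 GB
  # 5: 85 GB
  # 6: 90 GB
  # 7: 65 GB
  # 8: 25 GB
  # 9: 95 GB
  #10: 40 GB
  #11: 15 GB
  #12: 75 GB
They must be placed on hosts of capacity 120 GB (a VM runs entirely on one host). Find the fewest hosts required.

Total = 95 + 90 + 85 + 75 + 65 + 40 + 40 + 35 + 25 + 20 + 15 + 15 = 600 GB.
Lower bound: ⌈600/120⌉ = 5 hosts.
A packing using 6 hosts:
  host 1: 95 + 25 = 120
  host 2: 90 + 20 = 110
  host 3: 85 + 35 = 120
  host 4: 75 + 40 = 115
  host 5: 65 + 40 + 15 = 120
  host 6: 15 = 15
No arrangement into 5 hosts stays within capacity, so 6 is optimal.

6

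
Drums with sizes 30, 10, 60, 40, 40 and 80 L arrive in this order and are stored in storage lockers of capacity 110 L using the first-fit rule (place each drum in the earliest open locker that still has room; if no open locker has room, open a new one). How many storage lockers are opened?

  30 → locker 1 (new)  [load 30/110]
  10 → locker 1  [load 40/110]
  60 → locker 1  [load 100/110]
  40 → locker 2 (new)  [load 40/110]
  40 → locker 2  [load 80/110]
  80 → locker 3 (new)  [load 80/110]
3 storage lockers opened.

3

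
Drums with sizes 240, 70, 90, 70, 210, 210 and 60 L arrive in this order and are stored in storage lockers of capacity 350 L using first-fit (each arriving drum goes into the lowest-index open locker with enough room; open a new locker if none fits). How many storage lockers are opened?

  240 → locker 1 (new)  [load 240/350]
  70 → locker 1  [load 310/350]
  90 → locker 2 (new)  [load 90/350]
  70 → locker 2  [load 160/350]
  210 → locker 3 (new)  [load 210/350]
  210 → locker 4 (new)  [load 210/350]
  60 → locker 2  [load 220/350]
4 storage lockers opened.

4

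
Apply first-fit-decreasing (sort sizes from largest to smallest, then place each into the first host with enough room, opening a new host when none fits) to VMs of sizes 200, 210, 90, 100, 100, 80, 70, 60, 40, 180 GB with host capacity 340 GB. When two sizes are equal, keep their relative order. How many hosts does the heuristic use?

Sorted descending: 210, 200, 180, 100, 100, 90, 80, 70, 60, 40.
  210 → host 1 (new)  [load 210/340]
  200 → host 2 (new)  [load 200/340]
  180 → host 3 (new)  [load 180/340]
  100 → host 1  [load 310/340]
  100 → host 2  [load 300/340]
  90 → host 3  [load 270/340]
  80 → host 4 (new)  [load 80/340]
  70 → host 3  [load 340/340]
  60 → host 4  [load 140/340]
  40 → host 2  [load 340/340]
4 hosts opened.

4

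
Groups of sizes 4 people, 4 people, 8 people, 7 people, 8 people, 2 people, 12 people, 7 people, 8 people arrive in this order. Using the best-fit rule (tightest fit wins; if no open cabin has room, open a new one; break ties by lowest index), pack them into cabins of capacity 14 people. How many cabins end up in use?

  4 → cabin 1 (new)  [load 4/14]
  4 → cabin 1  [load 8/14]
  8 → cabin 2 (new)  [load 8/14]
  7 → cabin 3 (new)  [load 7/14]
  8 → cabin 4 (new)  [load 8/14]
  2 → cabin 1  [load 10/14]
  12 → cabin 5 (new)  [load 12/14]
  7 → cabin 3  [load 14/14]
  8 → cabin 6 (new)  [load 8/14]
6 cabins opened.

6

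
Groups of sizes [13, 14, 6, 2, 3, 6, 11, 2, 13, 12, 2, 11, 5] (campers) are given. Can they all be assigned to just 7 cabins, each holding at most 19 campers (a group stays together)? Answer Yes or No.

Yes

A valid assignment using 6 cabins:
  cabin 1: 14 + 5 = 19
  cabin 2: 13 + 6 = 19
  cabin 3: 13 + 6 = 19
  cabin 4: 12 + 3 + 2 + 2 = 19
  cabin 5: 11 + 2 = 13
  cabin 6: 11 = 11
That uses only 6 ≤ 7, so 7 cabins are enough.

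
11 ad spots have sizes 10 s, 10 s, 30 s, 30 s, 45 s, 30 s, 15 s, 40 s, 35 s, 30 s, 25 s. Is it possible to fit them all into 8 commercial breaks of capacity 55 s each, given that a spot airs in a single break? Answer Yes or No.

A valid assignment using 7 commercial breaks:
  break 1: 45 + 10 = 55
  break 2: 40 + 15 = 55
  break 3: 35 + 10 = 45
  break 4: 30 + 25 = 55
  break 5: 30 = 30
  break 6: 30 = 30
  break 7: 30 = 30
That uses only 7 ≤ 8, so 8 commercial breaks are enough.

Yes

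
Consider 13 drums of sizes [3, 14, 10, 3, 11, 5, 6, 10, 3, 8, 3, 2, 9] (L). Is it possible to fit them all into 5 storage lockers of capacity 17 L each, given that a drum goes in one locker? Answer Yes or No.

Total = 87 L; ⌈87/17⌉ = 6.
At least 6 storage lockers are required, but only 5 are allowed.

No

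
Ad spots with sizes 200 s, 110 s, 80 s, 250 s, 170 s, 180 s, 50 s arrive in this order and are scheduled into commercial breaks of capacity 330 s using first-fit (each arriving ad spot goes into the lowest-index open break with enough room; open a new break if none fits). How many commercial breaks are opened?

  200 → break 1 (new)  [load 200/330]
  110 → break 1  [load 310/330]
  80 → break 2 (new)  [load 80/330]
  250 → break 2  [load 330/330]
  170 → break 3 (new)  [load 170/330]
  180 → break 4 (new)  [load 180/330]
  50 → break 3  [load 220/330]
4 commercial breaks opened.

4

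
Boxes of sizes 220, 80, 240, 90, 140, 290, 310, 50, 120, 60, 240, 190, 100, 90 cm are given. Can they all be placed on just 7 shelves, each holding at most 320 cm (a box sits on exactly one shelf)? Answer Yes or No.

No

Total = 2220 cm; ⌈2220/320⌉ = 7.
The bound of 7 does not rule out 7, but exhaustive search shows no assignment into 7 shelves of capacity 320 cm exists — the minimum is 8.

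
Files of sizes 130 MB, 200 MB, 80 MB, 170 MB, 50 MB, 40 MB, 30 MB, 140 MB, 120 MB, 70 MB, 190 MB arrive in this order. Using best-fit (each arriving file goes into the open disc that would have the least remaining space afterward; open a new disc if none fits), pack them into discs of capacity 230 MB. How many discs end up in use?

  130 → disc 1 (new)  [load 130/230]
  200 → disc 2 (new)  [load 200/230]
  80 → disc 1  [load 210/230]
  170 → disc 3 (new)  [load 170/230]
  50 → disc 3  [load 220/230]
  40 → disc 4 (new)  [load 40/230]
  30 → disc 2  [load 230/230]
  140 → disc 4  [load 180/230]
  120 → disc 5 (new)  [load 120/230]
  70 → disc 5  [load 190/230]
  190 → disc 6 (new)  [load 190/230]
6 discs opened.

6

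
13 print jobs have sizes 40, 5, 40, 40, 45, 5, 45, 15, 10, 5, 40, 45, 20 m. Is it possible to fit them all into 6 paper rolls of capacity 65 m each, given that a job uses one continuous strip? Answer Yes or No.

No

Total = 355 m; ⌈355/65⌉ = 6.
7 print jobs each exceed half the capacity and cannot share a roll, forcing at least 7 paper rolls.
At least 7 paper rolls are required, but only 6 are allowed.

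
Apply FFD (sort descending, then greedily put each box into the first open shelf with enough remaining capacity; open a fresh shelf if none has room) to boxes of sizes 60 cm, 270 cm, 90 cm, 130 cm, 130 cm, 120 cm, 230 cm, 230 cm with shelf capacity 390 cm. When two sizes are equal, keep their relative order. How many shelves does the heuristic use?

4

Sorted descending: 270, 230, 230, 130, 130, 120, 90, 60.
  270 → shelf 1 (new)  [load 270/390]
  230 → shelf 2 (new)  [load 230/390]
  230 → shelf 3 (new)  [load 230/390]
  130 → shelf 2  [load 360/390]
  130 → shelf 3  [load 360/390]
  120 → shelf 1  [load 390/390]
  90 → shelf 4 (new)  [load 90/390]
  60 → shelf 4  [load 150/390]
4 shelves opened.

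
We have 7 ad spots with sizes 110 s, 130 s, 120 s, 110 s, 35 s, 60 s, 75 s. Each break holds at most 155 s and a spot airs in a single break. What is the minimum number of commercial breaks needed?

Total = 130 + 120 + 110 + 110 + 75 + 60 + 35 = 640 s.
Lower bound: ⌈640/155⌉ = 5 commercial breaks.
A packing using 5 commercial breaks:
  break 1: 130 = 130
  break 2: 120 + 35 = 155
  break 3: 110 = 110
  break 4: 110 = 110
  break 5: 75 + 60 = 135
This matches the lower bound, so 5 is optimal.

5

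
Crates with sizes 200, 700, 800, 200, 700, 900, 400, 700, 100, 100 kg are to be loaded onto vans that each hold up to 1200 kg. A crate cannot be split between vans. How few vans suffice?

5

Total = 900 + 800 + 700 + 700 + 700 + 400 + 200 + 200 + 100 + 100 = 4800 kg.
Lower bound: ⌈4800/1200⌉ = 4 vans.
Also, 5 crates each exceed 600 kg, and no two of those can share a van, so at least 5 vans are needed.
A packing using 5 vans:
  van 1: 900 + 200 + 100 = 1200
  van 2: 800 + 400 = 1200
  van 3: 700 + 200 + 100 = 1000
  van 4: 700 = 700
  van 5: 700 = 700
This matches the lower bound, so 5 is optimal.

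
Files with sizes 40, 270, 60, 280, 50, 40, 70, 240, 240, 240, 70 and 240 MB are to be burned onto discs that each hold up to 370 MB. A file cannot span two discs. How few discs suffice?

Total = 280 + 270 + 240 + 240 + 240 + 240 + 70 + 70 + 60 + 50 + 40 + 40 = 1840 MB.
Lower bound: ⌈1840/370⌉ = 5 discs.
Also, 6 files each exceed 185 MB, and no two of those can share a disc, so at least 6 discs are needed.
A packing using 6 discs:
  disc 1: 280 + 70 = 350
  disc 2: 270 + 70 = 340
  disc 3: 240 + 60 + 50 = 350
  disc 4: 240 + 40 + 40 = 320
  disc 5: 240 = 240
  disc 6: 240 = 240
This matches the lower bound, so 6 is optimal.

6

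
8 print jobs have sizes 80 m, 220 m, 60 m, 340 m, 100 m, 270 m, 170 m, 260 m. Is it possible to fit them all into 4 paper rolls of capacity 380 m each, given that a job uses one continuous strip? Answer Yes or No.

Total = 1500 m; ⌈1500/380⌉ = 4.
The bound of 4 does not rule out 4, but exhaustive search shows no assignment into 4 paper rolls of capacity 380 m exists — the minimum is 5.

No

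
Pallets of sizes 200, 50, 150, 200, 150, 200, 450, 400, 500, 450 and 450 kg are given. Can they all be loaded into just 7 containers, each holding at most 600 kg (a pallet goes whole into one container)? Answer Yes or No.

A valid assignment using 6 containers:
  container 1: 500 + 50 = 550
  container 2: 450 + 150 = 600
  container 3: 450 + 150 = 600
  container 4: 450 = 450
  container 5: 400 + 200 = 600
  container 6: 200 + 200 = 400
That uses only 6 ≤ 7, so 7 containers are enough.

Yes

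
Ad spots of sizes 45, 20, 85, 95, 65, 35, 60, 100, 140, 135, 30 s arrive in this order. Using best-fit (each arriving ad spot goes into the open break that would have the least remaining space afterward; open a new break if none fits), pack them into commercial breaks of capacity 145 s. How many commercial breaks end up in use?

6

  45 → break 1 (new)  [load 45/145]
  20 → break 1  [load 65/145]
  85 → break 2 (new)  [load 85/145]
  95 → break 3 (new)  [load 95/145]
  65 → break 1  [load 130/145]
  35 → break 3  [load 130/145]
  60 → break 2  [load 145/145]
  100 → break 4 (new)  [load 100/145]
  140 → break 5 (new)  [load 140/145]
  135 → break 6 (new)  [load 135/145]
  30 → break 4  [load 130/145]
6 commercial breaks opened.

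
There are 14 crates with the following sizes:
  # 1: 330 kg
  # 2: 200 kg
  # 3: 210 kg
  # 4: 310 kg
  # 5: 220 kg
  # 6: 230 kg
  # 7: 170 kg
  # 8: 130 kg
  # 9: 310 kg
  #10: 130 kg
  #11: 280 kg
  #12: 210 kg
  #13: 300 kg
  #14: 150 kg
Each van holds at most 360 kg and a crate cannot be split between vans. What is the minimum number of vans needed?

Total = 330 + 310 + 310 + 300 + 280 + 230 + 220 + 210 + 210 + 200 + 170 + 150 + 130 + 130 = 3180 kg.
Lower bound: ⌈3180/360⌉ = 9 vans.
Also, 10 crates each exceed 180 kg, and no two of those can share a van, so at least 10 vans are needed.
A packing using 11 vans:
  van 1: 330 = 330
  van 2: 310 = 310
  van 3: 310 = 310
  van 4: 300 = 300
  van 5: 280 = 280
  van 6: 230 + 130 = 360
  van 7: 220 + 130 = 350
  van 8: 210 + 150 = 360
  van 9: 210 = 210
  van 10: 200 = 200
  van 11: 170 = 170
No arrangement into 10 vans stays within capacity, so 11 is optimal.

11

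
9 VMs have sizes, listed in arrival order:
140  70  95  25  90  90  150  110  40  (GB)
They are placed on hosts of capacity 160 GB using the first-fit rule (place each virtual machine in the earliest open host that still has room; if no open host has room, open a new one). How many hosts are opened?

  140 → host 1 (new)  [load 140/160]
  70 → host 2 (new)  [load 70/160]
  95 → host 3 (new)  [load 95/160]
  25 → host 2  [load 95/160]
  90 → host 4 (new)  [load 90/160]
  90 → host 5 (new)  [load 90/160]
  150 → host 6 (new)  [load 150/160]
  110 → host 7 (new)  [load 110/160]
  40 → host 2  [load 135/160]
7 hosts opened.

7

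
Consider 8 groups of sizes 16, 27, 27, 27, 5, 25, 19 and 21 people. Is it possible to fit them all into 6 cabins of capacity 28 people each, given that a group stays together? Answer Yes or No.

No

Total = 167 people; ⌈167/28⌉ = 6.
7 groups each exceed half the capacity and cannot share a cabin, forcing at least 7 cabins.
At least 7 cabins are required, but only 6 are allowed.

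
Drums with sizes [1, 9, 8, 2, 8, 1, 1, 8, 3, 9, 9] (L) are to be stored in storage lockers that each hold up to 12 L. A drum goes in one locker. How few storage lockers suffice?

6

Total = 9 + 9 + 9 + 8 + 8 + 8 + 3 + 2 + 1 + 1 + 1 = 59 L.
Lower bound: ⌈59/12⌉ = 5 storage lockers.
Also, 6 drums each exceed 6 L, and no two of those can share a locker, so at least 6 storage lockers are needed.
A packing using 6 storage lockers:
  locker 1: 9 + 3 = 12
  locker 2: 9 + 2 + 1 = 12
  locker 3: 9 + 1 + 1 = 11
  locker 4: 8 = 8
  locker 5: 8 = 8
  locker 6: 8 = 8
This matches the lower bound, so 6 is optimal.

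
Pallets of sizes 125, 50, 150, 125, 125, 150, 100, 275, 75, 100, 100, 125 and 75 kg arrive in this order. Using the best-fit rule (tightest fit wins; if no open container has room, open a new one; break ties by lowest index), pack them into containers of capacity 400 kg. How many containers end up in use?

  125 → container 1 (new)  [load 125/400]
  50 → container 1  [load 175/400]
  150 → container 1  [load 325/400]
  125 → container 2 (new)  [load 125/400]
  125 → container 2  [load 250/400]
  150 → container 2  [load 400/400]
  100 → container 3 (new)  [load 100/400]
  275 → container 3  [load 375/400]
  75 → container 1  [load 400/400]
  100 → container 4 (new)  [load 100/400]
  100 → container 4  [load 200/400]
  125 → container 4  [load 325/400]
  75 → container 4  [load 400/400]
4 containers opened.

4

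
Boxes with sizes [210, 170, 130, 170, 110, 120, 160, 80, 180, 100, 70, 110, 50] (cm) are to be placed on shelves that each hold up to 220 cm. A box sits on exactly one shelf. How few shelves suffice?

9

Total = 210 + 180 + 170 + 170 + 160 + 130 + 120 + 110 + 110 + 100 + 80 + 70 + 50 = 1660 cm.
Lower bound: ⌈1660/220⌉ = 8 shelves.
A packing using 9 shelves:
  shelf 1: 210 = 210
  shelf 2: 180 = 180
  shelf 3: 170 + 50 = 220
  shelf 4: 170 = 170
  shelf 5: 160 = 160
  shelf 6: 130 + 80 = 210
  shelf 7: 120 + 100 = 220
  shelf 8: 110 + 110 = 220
  shelf 9: 70 = 70
No arrangement into 8 shelves stays within capacity, so 9 is optimal.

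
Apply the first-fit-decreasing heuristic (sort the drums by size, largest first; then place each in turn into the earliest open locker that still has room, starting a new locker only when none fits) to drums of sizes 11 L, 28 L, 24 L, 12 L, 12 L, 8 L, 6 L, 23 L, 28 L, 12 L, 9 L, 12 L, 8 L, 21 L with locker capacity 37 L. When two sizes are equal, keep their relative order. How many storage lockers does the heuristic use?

6

Sorted descending: 28, 28, 24, 23, 21, 12, 12, 12, 12, 11, 9, 8, 8, 6.
  28 → locker 1 (new)  [load 28/37]
  28 → locker 2 (new)  [load 28/37]
  24 → locker 3 (new)  [load 24/37]
  23 → locker 4 (new)  [load 23/37]
  21 → locker 5 (new)  [load 21/37]
  12 → locker 3  [load 36/37]
  12 → locker 4  [load 35/37]
  12 → locker 5  [load 33/37]
  12 → locker 6 (new)  [load 12/37]
  11 → locker 6  [load 23/37]
  9 → locker 1  [load 37/37]
  8 → locker 2  [load 36/37]
  8 → locker 6  [load 31/37]
  6 → locker 6  [load 37/37]
6 storage lockers opened.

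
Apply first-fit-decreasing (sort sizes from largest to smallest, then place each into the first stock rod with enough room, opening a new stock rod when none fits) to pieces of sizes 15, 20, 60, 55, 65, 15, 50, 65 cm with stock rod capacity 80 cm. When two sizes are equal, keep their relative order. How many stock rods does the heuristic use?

Sorted descending: 65, 65, 60, 55, 50, 20, 15, 15.
  65 → stock rod 1 (new)  [load 65/80]
  65 → stock rod 2 (new)  [load 65/80]
  60 → stock rod 3 (new)  [load 60/80]
  55 → stock rod 4 (new)  [load 55/80]
  50 → stock rod 5 (new)  [load 50/80]
  20 → stock rod 3  [load 80/80]
  15 → stock rod 1  [load 80/80]
  15 → stock rod 2  [load 80/80]
5 stock rods opened.

5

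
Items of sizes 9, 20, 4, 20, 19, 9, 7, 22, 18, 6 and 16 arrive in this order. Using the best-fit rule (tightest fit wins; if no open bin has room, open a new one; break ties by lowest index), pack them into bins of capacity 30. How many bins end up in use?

6

  9 → bin 1 (new)  [load 9/30]
  20 → bin 1  [load 29/30]
  4 → bin 2 (new)  [load 4/30]
  20 → bin 2  [load 24/30]
  19 → bin 3 (new)  [load 19/30]
  9 → bin 3  [load 28/30]
  7 → bin 4 (new)  [load 7/30]
  22 → bin 4  [load 29/30]
  18 → bin 5 (new)  [load 18/30]
  6 → bin 2  [load 30/30]
  16 → bin 6 (new)  [load 16/30]
6 bins opened.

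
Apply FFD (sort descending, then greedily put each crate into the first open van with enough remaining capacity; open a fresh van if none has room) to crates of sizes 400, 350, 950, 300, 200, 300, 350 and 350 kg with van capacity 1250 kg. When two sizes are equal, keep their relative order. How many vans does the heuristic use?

Sorted descending: 950, 400, 350, 350, 350, 300, 300, 200.
  950 → van 1 (new)  [load 950/1250]
  400 → van 2 (new)  [load 400/1250]
  350 → van 2  [load 750/1250]
  350 → van 2  [load 1100/1250]
  350 → van 3 (new)  [load 350/1250]
  300 → van 1  [load 1250/1250]
  300 → van 3  [load 650/1250]
  200 → van 3  [load 850/1250]
3 vans opened.

3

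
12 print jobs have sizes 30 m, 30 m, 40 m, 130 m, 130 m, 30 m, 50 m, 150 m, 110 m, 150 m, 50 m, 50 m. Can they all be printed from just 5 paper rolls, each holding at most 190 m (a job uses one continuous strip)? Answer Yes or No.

Total = 950 m; ⌈950/190⌉ = 5.
The bound of 5 does not rule out 5, but exhaustive search shows no assignment into 5 paper rolls of capacity 190 m exists — the minimum is 6.

No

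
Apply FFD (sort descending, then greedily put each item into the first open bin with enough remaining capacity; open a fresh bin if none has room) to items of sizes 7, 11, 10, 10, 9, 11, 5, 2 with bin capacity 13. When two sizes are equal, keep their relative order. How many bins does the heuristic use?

6

Sorted descending: 11, 11, 10, 10, 9, 7, 5, 2.
  11 → bin 1 (new)  [load 11/13]
  11 → bin 2 (new)  [load 11/13]
  10 → bin 3 (new)  [load 10/13]
  10 → bin 4 (new)  [load 10/13]
  9 → bin 5 (new)  [load 9/13]
  7 → bin 6 (new)  [load 7/13]
  5 → bin 6  [load 12/13]
  2 → bin 1  [load 13/13]
6 bins opened.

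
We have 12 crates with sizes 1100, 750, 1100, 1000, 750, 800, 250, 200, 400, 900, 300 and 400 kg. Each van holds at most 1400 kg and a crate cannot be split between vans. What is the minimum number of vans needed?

7

Total = 1100 + 1100 + 1000 + 900 + 800 + 750 + 750 + 400 + 400 + 300 + 250 + 200 = 7950 kg.
Lower bound: ⌈7950/1400⌉ = 6 vans.
Also, 7 crates each exceed 700 kg, and no two of those can share a van, so at least 7 vans are needed.
A packing using 7 vans:
  van 1: 1100 + 300 = 1400
  van 2: 1100 + 250 = 1350
  van 3: 1000 + 400 = 1400
  van 4: 900 + 400 = 1300
  van 5: 800 + 200 = 1000
  van 6: 750 = 750
  van 7: 750 = 750
This matches the lower bound, so 7 is optimal.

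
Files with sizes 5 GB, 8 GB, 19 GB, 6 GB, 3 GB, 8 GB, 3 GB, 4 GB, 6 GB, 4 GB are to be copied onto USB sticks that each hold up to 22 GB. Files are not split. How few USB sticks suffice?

Total = 19 + 8 + 8 + 6 + 6 + 5 + 4 + 4 + 3 + 3 = 66 GB.
Lower bound: ⌈66/22⌉ = 3 USB sticks.
A packing using 3 USB sticks:
  USB stick 1: 19 + 3 = 22
  USB stick 2: 8 + 8 + 6 = 22
  USB stick 3: 6 + 5 + 4 + 4 + 3 = 22
This matches the lower bound, so 3 is optimal.

3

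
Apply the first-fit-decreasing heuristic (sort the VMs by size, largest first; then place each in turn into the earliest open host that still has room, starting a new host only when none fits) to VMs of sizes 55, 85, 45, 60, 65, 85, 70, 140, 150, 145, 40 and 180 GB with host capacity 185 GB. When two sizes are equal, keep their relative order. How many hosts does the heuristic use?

7

Sorted descending: 180, 150, 145, 140, 85, 85, 70, 65, 60, 55, 45, 40.
  180 → host 1 (new)  [load 180/185]
  150 → host 2 (new)  [load 150/185]
  145 → host 3 (new)  [load 145/185]
  140 → host 4 (new)  [load 140/185]
  85 → host 5 (new)  [load 85/185]
  85 → host 5  [load 170/185]
  70 → host 6 (new)  [load 70/185]
  65 → host 6  [load 135/185]
  60 → host 7 (new)  [load 60/185]
  55 → host 7  [load 115/185]
  45 → host 4  [load 185/185]
  40 → host 3  [load 185/185]
7 hosts opened.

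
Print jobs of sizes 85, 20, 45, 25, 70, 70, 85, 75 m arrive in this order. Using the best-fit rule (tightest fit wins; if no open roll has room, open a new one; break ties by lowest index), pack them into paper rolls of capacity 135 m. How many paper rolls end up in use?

5

  85 → roll 1 (new)  [load 85/135]
  20 → roll 1  [load 105/135]
  45 → roll 2 (new)  [load 45/135]
  25 → roll 1  [load 130/135]
  70 → roll 2  [load 115/135]
  70 → roll 3 (new)  [load 70/135]
  85 → roll 4 (new)  [load 85/135]
  75 → roll 5 (new)  [load 75/135]
5 paper rolls opened.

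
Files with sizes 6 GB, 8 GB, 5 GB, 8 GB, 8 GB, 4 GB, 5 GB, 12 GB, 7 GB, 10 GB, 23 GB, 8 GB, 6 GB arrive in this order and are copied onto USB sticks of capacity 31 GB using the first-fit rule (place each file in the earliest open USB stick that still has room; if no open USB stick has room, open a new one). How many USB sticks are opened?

4

  6 → USB stick 1 (new)  [load 6/31]
  8 → USB stick 1  [load 14/31]
  5 → USB stick 1  [load 19/31]
  8 → USB stick 1  [load 27/31]
  8 → USB stick 2 (new)  [load 8/31]
  4 → USB stick 1  [load 31/31]
  5 → USB stick 2  [load 13/31]
  12 → USB stick 2  [load 25/31]
  7 → USB stick 3 (new)  [load 7/31]
  10 → USB stick 3  [load 17/31]
  23 → USB stick 4 (new)  [load 23/31]
  8 → USB stick 3  [load 25/31]
  6 → USB stick 2  [load 31/31]
4 USB sticks opened.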